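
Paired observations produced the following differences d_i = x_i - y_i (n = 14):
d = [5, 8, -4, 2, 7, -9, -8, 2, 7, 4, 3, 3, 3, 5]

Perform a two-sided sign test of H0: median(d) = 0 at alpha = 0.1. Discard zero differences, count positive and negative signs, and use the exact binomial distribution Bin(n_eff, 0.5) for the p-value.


Step 1: Discard zero differences. Original n = 14; n_eff = number of nonzero differences = 14.
Nonzero differences (with sign): +5, +8, -4, +2, +7, -9, -8, +2, +7, +4, +3, +3, +3, +5
Step 2: Count signs: positive = 11, negative = 3.
Step 3: Under H0: P(positive) = 0.5, so the number of positives S ~ Bin(14, 0.5).
Step 4: Two-sided exact p-value = sum of Bin(14,0.5) probabilities at or below the observed probability = 0.057373.
Step 5: alpha = 0.1. reject H0.

n_eff = 14, pos = 11, neg = 3, p = 0.057373, reject H0.


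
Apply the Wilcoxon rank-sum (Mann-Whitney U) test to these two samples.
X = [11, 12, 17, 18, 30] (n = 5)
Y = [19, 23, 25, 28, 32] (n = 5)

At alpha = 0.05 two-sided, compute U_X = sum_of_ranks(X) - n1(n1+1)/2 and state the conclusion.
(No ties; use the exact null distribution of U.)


Step 1: Combine and sort all 10 observations; assign midranks.
sorted (value, group): (11,X), (12,X), (17,X), (18,X), (19,Y), (23,Y), (25,Y), (28,Y), (30,X), (32,Y)
ranks: 11->1, 12->2, 17->3, 18->4, 19->5, 23->6, 25->7, 28->8, 30->9, 32->10
Step 2: Rank sum for X: R1 = 1 + 2 + 3 + 4 + 9 = 19.
Step 3: U_X = R1 - n1(n1+1)/2 = 19 - 5*6/2 = 19 - 15 = 4.
       U_Y = n1*n2 - U_X = 25 - 4 = 21.
Step 4: No ties, so the exact null distribution of U (based on enumerating the C(10,5) = 252 equally likely rank assignments) gives the two-sided p-value.
Step 5: p-value = 0.095238; compare to alpha = 0.05. fail to reject H0.

U_X = 4, p = 0.095238, fail to reject H0 at alpha = 0.05.


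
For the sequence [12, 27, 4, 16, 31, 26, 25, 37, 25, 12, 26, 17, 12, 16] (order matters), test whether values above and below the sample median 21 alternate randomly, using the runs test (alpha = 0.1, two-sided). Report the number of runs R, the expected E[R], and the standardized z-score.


Step 1: Compute median = 21; label A = above, B = below.
Labels in order: BABBAAAAABABBB  (n_A = 7, n_B = 7)
Step 2: Count runs R = 7.
Step 3: Under H0 (random ordering), E[R] = 2*n_A*n_B/(n_A+n_B) + 1 = 2*7*7/14 + 1 = 8.0000.
        Var[R] = 2*n_A*n_B*(2*n_A*n_B - n_A - n_B) / ((n_A+n_B)^2 * (n_A+n_B-1)) = 8232/2548 = 3.2308.
        SD[R] = 1.7974.
Step 4: Continuity-corrected z = (R + 0.5 - E[R]) / SD[R] = (7 + 0.5 - 8.0000) / 1.7974 = -0.2782.
Step 5: Two-sided p-value via normal approximation = 2*(1 - Phi(|z|)) = 0.780879.
Step 6: alpha = 0.1. fail to reject H0.

R = 7, z = -0.2782, p = 0.780879, fail to reject H0.


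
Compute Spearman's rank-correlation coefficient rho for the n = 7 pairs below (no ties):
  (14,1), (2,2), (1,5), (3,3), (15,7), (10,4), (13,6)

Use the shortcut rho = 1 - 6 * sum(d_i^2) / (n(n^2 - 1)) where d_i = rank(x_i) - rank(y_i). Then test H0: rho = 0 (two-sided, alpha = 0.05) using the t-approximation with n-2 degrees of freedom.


Step 1: Rank x and y separately (midranks; no ties here).
rank(x): 14->6, 2->2, 1->1, 3->3, 15->7, 10->4, 13->5
rank(y): 1->1, 2->2, 5->5, 3->3, 7->7, 4->4, 6->6
Step 2: d_i = R_x(i) - R_y(i); compute d_i^2.
  (6-1)^2=25, (2-2)^2=0, (1-5)^2=16, (3-3)^2=0, (7-7)^2=0, (4-4)^2=0, (5-6)^2=1
sum(d^2) = 42.
Step 3: rho = 1 - 6*42 / (7*(7^2 - 1)) = 1 - 252/336 = 0.250000.
Step 4: Under H0, t = rho * sqrt((n-2)/(1-rho^2)) = 0.5774 ~ t(5).
Step 5: Two-sided p-value from the t-distribution with 5 df = 0.588724.
Step 6: alpha = 0.05. fail to reject H0.

rho = 0.2500, p = 0.588724, fail to reject H0 at alpha = 0.05.


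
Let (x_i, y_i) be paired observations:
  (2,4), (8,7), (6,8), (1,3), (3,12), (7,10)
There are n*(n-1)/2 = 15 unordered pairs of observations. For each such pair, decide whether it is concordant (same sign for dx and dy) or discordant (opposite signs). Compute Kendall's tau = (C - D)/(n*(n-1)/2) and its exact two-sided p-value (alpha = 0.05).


Step 1: Enumerate the 15 unordered pairs (i,j) with i<j and classify each by sign(x_j-x_i) * sign(y_j-y_i).
  (1,2):dx=+6,dy=+3->C; (1,3):dx=+4,dy=+4->C; (1,4):dx=-1,dy=-1->C; (1,5):dx=+1,dy=+8->C
  (1,6):dx=+5,dy=+6->C; (2,3):dx=-2,dy=+1->D; (2,4):dx=-7,dy=-4->C; (2,5):dx=-5,dy=+5->D
  (2,6):dx=-1,dy=+3->D; (3,4):dx=-5,dy=-5->C; (3,5):dx=-3,dy=+4->D; (3,6):dx=+1,dy=+2->C
  (4,5):dx=+2,dy=+9->C; (4,6):dx=+6,dy=+7->C; (5,6):dx=+4,dy=-2->D
Step 2: C = 10, D = 5, total pairs = 15.
Step 3: tau = (C - D)/(n(n-1)/2) = (10 - 5)/15 = 0.333333.
Step 4: Exact two-sided p-value (enumerate n! = 720 permutations of y under H0): p = 0.469444.
Step 5: alpha = 0.05. fail to reject H0.

tau_b = 0.3333 (C=10, D=5), p = 0.469444, fail to reject H0.


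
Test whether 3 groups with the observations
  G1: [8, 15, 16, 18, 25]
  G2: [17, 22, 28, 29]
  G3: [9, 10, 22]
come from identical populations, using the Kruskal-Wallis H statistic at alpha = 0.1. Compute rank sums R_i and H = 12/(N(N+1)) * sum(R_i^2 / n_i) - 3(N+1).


Step 1: Combine all N = 12 observations and assign midranks.
sorted (value, group, rank): (8,G1,1), (9,G3,2), (10,G3,3), (15,G1,4), (16,G1,5), (17,G2,6), (18,G1,7), (22,G2,8.5), (22,G3,8.5), (25,G1,10), (28,G2,11), (29,G2,12)
Step 2: Sum ranks within each group.
R_1 = 27 (n_1 = 5)
R_2 = 37.5 (n_2 = 4)
R_3 = 13.5 (n_3 = 3)
Step 3: H = 12/(N(N+1)) * sum(R_i^2/n_i) - 3(N+1)
     = 12/(12*13) * (27^2/5 + 37.5^2/4 + 13.5^2/3) - 3*13
     = 0.076923 * 558.112 - 39
     = 3.931731.
Step 4: Ties present; correction factor C = 1 - 6/(12^3 - 12) = 0.996503. Corrected H = 3.931731 / 0.996503 = 3.945526.
Step 5: Under H0, H ~ chi^2(2); p-value = 0.139072.
Step 6: alpha = 0.1. fail to reject H0.

H = 3.9455, df = 2, p = 0.139072, fail to reject H0.


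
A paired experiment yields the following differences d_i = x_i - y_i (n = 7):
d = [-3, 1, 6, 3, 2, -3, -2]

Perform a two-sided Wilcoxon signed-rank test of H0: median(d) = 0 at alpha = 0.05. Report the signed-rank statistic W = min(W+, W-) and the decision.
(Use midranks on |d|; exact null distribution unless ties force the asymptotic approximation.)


Step 1: Drop any zero differences (none here) and take |d_i|.
|d| = [3, 1, 6, 3, 2, 3, 2]
Step 2: Midrank |d_i| (ties get averaged ranks).
ranks: |3|->5, |1|->1, |6|->7, |3|->5, |2|->2.5, |3|->5, |2|->2.5
Step 3: Attach original signs; sum ranks with positive sign and with negative sign.
W+ = 1 + 7 + 5 + 2.5 = 15.5
W- = 5 + 5 + 2.5 = 12.5
(Check: W+ + W- = 28 should equal n(n+1)/2 = 28.)
Step 4: Test statistic W = min(W+, W-) = 12.5.
Step 5: Ties in |d|, so use the tie-corrected normal approximation.
        E[W] = n(n+1)/4 = 7*8/4 = 14.
        Tie groups: |d|=2 (t=2), |d|=3 (t=3); sum(t^3 - t) = 30.
        Var[W] = n(n+1)(2n+1)/24 - sum(t^3-t)/48 = 840/24 - 30/48 = 34.375.
        z = (W - E[W]) / sqrt(Var[W]) = (12.5 - 14) / 5.8630 = -0.2558.
        Two-sided p = 2*Phi(z) = 0.798074.
Step 6: alpha = 0.05. fail to reject H0.

W+ = 15.5, W- = 12.5, W = min = 12.5, p = 0.798074, fail to reject H0.


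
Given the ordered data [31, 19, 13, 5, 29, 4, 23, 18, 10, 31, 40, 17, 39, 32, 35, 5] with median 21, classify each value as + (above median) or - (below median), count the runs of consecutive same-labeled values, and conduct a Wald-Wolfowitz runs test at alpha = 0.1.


Step 1: Compute median = 21; label A = above, B = below.
Labels in order: ABBBABABBAABAAAB  (n_A = 8, n_B = 8)
Step 2: Count runs R = 10.
Step 3: Under H0 (random ordering), E[R] = 2*n_A*n_B/(n_A+n_B) + 1 = 2*8*8/16 + 1 = 9.0000.
        Var[R] = 2*n_A*n_B*(2*n_A*n_B - n_A - n_B) / ((n_A+n_B)^2 * (n_A+n_B-1)) = 14336/3840 = 3.7333.
        SD[R] = 1.9322.
Step 4: Continuity-corrected z = (R - 0.5 - E[R]) / SD[R] = (10 - 0.5 - 9.0000) / 1.9322 = 0.2588.
Step 5: Two-sided p-value via normal approximation = 2*(1 - Phi(|z|)) = 0.795809.
Step 6: alpha = 0.1. fail to reject H0.

R = 10, z = 0.2588, p = 0.795809, fail to reject H0.


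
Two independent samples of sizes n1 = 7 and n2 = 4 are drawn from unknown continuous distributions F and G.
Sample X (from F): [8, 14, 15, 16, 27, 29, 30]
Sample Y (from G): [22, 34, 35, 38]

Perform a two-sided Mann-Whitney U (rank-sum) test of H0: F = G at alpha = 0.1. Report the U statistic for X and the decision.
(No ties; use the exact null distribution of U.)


Step 1: Combine and sort all 11 observations; assign midranks.
sorted (value, group): (8,X), (14,X), (15,X), (16,X), (22,Y), (27,X), (29,X), (30,X), (34,Y), (35,Y), (38,Y)
ranks: 8->1, 14->2, 15->3, 16->4, 22->5, 27->6, 29->7, 30->8, 34->9, 35->10, 38->11
Step 2: Rank sum for X: R1 = 1 + 2 + 3 + 4 + 6 + 7 + 8 = 31.
Step 3: U_X = R1 - n1(n1+1)/2 = 31 - 7*8/2 = 31 - 28 = 3.
       U_Y = n1*n2 - U_X = 28 - 3 = 25.
Step 4: No ties, so the exact null distribution of U (based on enumerating the C(11,7) = 330 equally likely rank assignments) gives the two-sided p-value.
Step 5: p-value = 0.042424; compare to alpha = 0.1. reject H0.

U_X = 3, p = 0.042424, reject H0 at alpha = 0.1.


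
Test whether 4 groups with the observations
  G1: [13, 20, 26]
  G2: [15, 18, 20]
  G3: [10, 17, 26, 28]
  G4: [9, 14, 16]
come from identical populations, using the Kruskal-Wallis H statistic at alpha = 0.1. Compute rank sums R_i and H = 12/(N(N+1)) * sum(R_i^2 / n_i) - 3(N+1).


Step 1: Combine all N = 13 observations and assign midranks.
sorted (value, group, rank): (9,G4,1), (10,G3,2), (13,G1,3), (14,G4,4), (15,G2,5), (16,G4,6), (17,G3,7), (18,G2,8), (20,G1,9.5), (20,G2,9.5), (26,G1,11.5), (26,G3,11.5), (28,G3,13)
Step 2: Sum ranks within each group.
R_1 = 24 (n_1 = 3)
R_2 = 22.5 (n_2 = 3)
R_3 = 33.5 (n_3 = 4)
R_4 = 11 (n_4 = 3)
Step 3: H = 12/(N(N+1)) * sum(R_i^2/n_i) - 3(N+1)
     = 12/(13*14) * (24^2/3 + 22.5^2/3 + 33.5^2/4 + 11^2/3) - 3*14
     = 0.065934 * 681.646 - 42
     = 2.943681.
Step 4: Ties present; correction factor C = 1 - 12/(13^3 - 13) = 0.994505. Corrected H = 2.943681 / 0.994505 = 2.959945.
Step 5: Under H0, H ~ chi^2(3); p-value = 0.397842.
Step 6: alpha = 0.1. fail to reject H0.

H = 2.9599, df = 3, p = 0.397842, fail to reject H0.


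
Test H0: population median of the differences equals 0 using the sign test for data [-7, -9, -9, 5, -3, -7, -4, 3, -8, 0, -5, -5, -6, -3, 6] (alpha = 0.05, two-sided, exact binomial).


Step 1: Discard zero differences. Original n = 15; n_eff = number of nonzero differences = 14.
Nonzero differences (with sign): -7, -9, -9, +5, -3, -7, -4, +3, -8, -5, -5, -6, -3, +6
Step 2: Count signs: positive = 3, negative = 11.
Step 3: Under H0: P(positive) = 0.5, so the number of positives S ~ Bin(14, 0.5).
Step 4: Two-sided exact p-value = sum of Bin(14,0.5) probabilities at or below the observed probability = 0.057373.
Step 5: alpha = 0.05. fail to reject H0.

n_eff = 14, pos = 3, neg = 11, p = 0.057373, fail to reject H0.


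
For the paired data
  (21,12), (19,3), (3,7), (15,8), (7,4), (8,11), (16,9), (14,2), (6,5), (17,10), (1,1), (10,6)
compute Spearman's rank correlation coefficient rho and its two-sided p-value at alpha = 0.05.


Step 1: Rank x and y separately (midranks; no ties here).
rank(x): 21->12, 19->11, 3->2, 15->8, 7->4, 8->5, 16->9, 14->7, 6->3, 17->10, 1->1, 10->6
rank(y): 12->12, 3->3, 7->7, 8->8, 4->4, 11->11, 9->9, 2->2, 5->5, 10->10, 1->1, 6->6
Step 2: d_i = R_x(i) - R_y(i); compute d_i^2.
  (12-12)^2=0, (11-3)^2=64, (2-7)^2=25, (8-8)^2=0, (4-4)^2=0, (5-11)^2=36, (9-9)^2=0, (7-2)^2=25, (3-5)^2=4, (10-10)^2=0, (1-1)^2=0, (6-6)^2=0
sum(d^2) = 154.
Step 3: rho = 1 - 6*154 / (12*(12^2 - 1)) = 1 - 924/1716 = 0.461538.
Step 4: Under H0, t = rho * sqrt((n-2)/(1-rho^2)) = 1.6452 ~ t(10).
Step 5: Two-sided p-value from the t-distribution with 10 df = 0.130948.
Step 6: alpha = 0.05. fail to reject H0.

rho = 0.4615, p = 0.130948, fail to reject H0 at alpha = 0.05.


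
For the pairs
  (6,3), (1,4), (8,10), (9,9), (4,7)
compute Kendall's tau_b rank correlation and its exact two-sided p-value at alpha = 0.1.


Step 1: Enumerate the 10 unordered pairs (i,j) with i<j and classify each by sign(x_j-x_i) * sign(y_j-y_i).
  (1,2):dx=-5,dy=+1->D; (1,3):dx=+2,dy=+7->C; (1,4):dx=+3,dy=+6->C; (1,5):dx=-2,dy=+4->D
  (2,3):dx=+7,dy=+6->C; (2,4):dx=+8,dy=+5->C; (2,5):dx=+3,dy=+3->C; (3,4):dx=+1,dy=-1->D
  (3,5):dx=-4,dy=-3->C; (4,5):dx=-5,dy=-2->C
Step 2: C = 7, D = 3, total pairs = 10.
Step 3: tau = (C - D)/(n(n-1)/2) = (7 - 3)/10 = 0.400000.
Step 4: Exact two-sided p-value (enumerate n! = 120 permutations of y under H0): p = 0.483333.
Step 5: alpha = 0.1. fail to reject H0.

tau_b = 0.4000 (C=7, D=3), p = 0.483333, fail to reject H0.


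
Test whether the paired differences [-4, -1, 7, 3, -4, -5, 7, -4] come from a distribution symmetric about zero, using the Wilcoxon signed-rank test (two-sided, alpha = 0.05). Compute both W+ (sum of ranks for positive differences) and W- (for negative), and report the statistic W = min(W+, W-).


Step 1: Drop any zero differences (none here) and take |d_i|.
|d| = [4, 1, 7, 3, 4, 5, 7, 4]
Step 2: Midrank |d_i| (ties get averaged ranks).
ranks: |4|->4, |1|->1, |7|->7.5, |3|->2, |4|->4, |5|->6, |7|->7.5, |4|->4
Step 3: Attach original signs; sum ranks with positive sign and with negative sign.
W+ = 7.5 + 2 + 7.5 = 17
W- = 4 + 1 + 4 + 6 + 4 = 19
(Check: W+ + W- = 36 should equal n(n+1)/2 = 36.)
Step 4: Test statistic W = min(W+, W-) = 17.
Step 5: Ties in |d|, so use the tie-corrected normal approximation.
        E[W] = n(n+1)/4 = 8*9/4 = 18.
        Tie groups: |d|=4 (t=3), |d|=7 (t=2); sum(t^3 - t) = 30.
        Var[W] = n(n+1)(2n+1)/24 - sum(t^3-t)/48 = 1224/24 - 30/48 = 50.375.
        z = (W - E[W]) / sqrt(Var[W]) = (17 - 18) / 7.0975 = -0.1409.
        Two-sided p = 2*Phi(z) = 0.887954.
Step 6: alpha = 0.05. fail to reject H0.

W+ = 17, W- = 19, W = min = 17, p = 0.887954, fail to reject H0.


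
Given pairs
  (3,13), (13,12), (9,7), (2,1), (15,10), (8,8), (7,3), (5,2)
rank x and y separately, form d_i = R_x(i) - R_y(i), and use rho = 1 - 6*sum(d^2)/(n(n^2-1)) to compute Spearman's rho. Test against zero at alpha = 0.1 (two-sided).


Step 1: Rank x and y separately (midranks; no ties here).
rank(x): 3->2, 13->7, 9->6, 2->1, 15->8, 8->5, 7->4, 5->3
rank(y): 13->8, 12->7, 7->4, 1->1, 10->6, 8->5, 3->3, 2->2
Step 2: d_i = R_x(i) - R_y(i); compute d_i^2.
  (2-8)^2=36, (7-7)^2=0, (6-4)^2=4, (1-1)^2=0, (8-6)^2=4, (5-5)^2=0, (4-3)^2=1, (3-2)^2=1
sum(d^2) = 46.
Step 3: rho = 1 - 6*46 / (8*(8^2 - 1)) = 1 - 276/504 = 0.452381.
Step 4: Under H0, t = rho * sqrt((n-2)/(1-rho^2)) = 1.2425 ~ t(6).
Step 5: Two-sided p-value from the t-distribution with 6 df = 0.260405.
Step 6: alpha = 0.1. fail to reject H0.

rho = 0.4524, p = 0.260405, fail to reject H0 at alpha = 0.1.


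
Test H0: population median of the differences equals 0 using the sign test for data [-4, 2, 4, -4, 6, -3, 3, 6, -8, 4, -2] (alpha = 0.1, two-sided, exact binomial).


Step 1: Discard zero differences. Original n = 11; n_eff = number of nonzero differences = 11.
Nonzero differences (with sign): -4, +2, +4, -4, +6, -3, +3, +6, -8, +4, -2
Step 2: Count signs: positive = 6, negative = 5.
Step 3: Under H0: P(positive) = 0.5, so the number of positives S ~ Bin(11, 0.5).
Step 4: Two-sided exact p-value = sum of Bin(11,0.5) probabilities at or below the observed probability = 1.000000.
Step 5: alpha = 0.1. fail to reject H0.

n_eff = 11, pos = 6, neg = 5, p = 1.000000, fail to reject H0.


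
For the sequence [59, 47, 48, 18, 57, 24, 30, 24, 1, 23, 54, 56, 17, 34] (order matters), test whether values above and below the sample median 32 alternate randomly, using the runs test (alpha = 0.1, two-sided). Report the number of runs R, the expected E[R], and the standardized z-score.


Step 1: Compute median = 32; label A = above, B = below.
Labels in order: AAABABBBBBAABA  (n_A = 7, n_B = 7)
Step 2: Count runs R = 7.
Step 3: Under H0 (random ordering), E[R] = 2*n_A*n_B/(n_A+n_B) + 1 = 2*7*7/14 + 1 = 8.0000.
        Var[R] = 2*n_A*n_B*(2*n_A*n_B - n_A - n_B) / ((n_A+n_B)^2 * (n_A+n_B-1)) = 8232/2548 = 3.2308.
        SD[R] = 1.7974.
Step 4: Continuity-corrected z = (R + 0.5 - E[R]) / SD[R] = (7 + 0.5 - 8.0000) / 1.7974 = -0.2782.
Step 5: Two-sided p-value via normal approximation = 2*(1 - Phi(|z|)) = 0.780879.
Step 6: alpha = 0.1. fail to reject H0.

R = 7, z = -0.2782, p = 0.780879, fail to reject H0.


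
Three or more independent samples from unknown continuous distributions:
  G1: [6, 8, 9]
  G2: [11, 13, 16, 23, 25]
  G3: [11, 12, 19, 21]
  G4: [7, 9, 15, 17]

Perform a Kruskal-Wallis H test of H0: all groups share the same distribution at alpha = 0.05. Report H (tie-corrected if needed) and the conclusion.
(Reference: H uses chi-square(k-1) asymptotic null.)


Step 1: Combine all N = 16 observations and assign midranks.
sorted (value, group, rank): (6,G1,1), (7,G4,2), (8,G1,3), (9,G1,4.5), (9,G4,4.5), (11,G2,6.5), (11,G3,6.5), (12,G3,8), (13,G2,9), (15,G4,10), (16,G2,11), (17,G4,12), (19,G3,13), (21,G3,14), (23,G2,15), (25,G2,16)
Step 2: Sum ranks within each group.
R_1 = 8.5 (n_1 = 3)
R_2 = 57.5 (n_2 = 5)
R_3 = 41.5 (n_3 = 4)
R_4 = 28.5 (n_4 = 4)
Step 3: H = 12/(N(N+1)) * sum(R_i^2/n_i) - 3(N+1)
     = 12/(16*17) * (8.5^2/3 + 57.5^2/5 + 41.5^2/4 + 28.5^2/4) - 3*17
     = 0.044118 * 1318.96 - 51
     = 7.189338.
Step 4: Ties present; correction factor C = 1 - 12/(16^3 - 16) = 0.997059. Corrected H = 7.189338 / 0.997059 = 7.210546.
Step 5: Under H0, H ~ chi^2(3); p-value = 0.065481.
Step 6: alpha = 0.05. fail to reject H0.

H = 7.2105, df = 3, p = 0.065481, fail to reject H0.


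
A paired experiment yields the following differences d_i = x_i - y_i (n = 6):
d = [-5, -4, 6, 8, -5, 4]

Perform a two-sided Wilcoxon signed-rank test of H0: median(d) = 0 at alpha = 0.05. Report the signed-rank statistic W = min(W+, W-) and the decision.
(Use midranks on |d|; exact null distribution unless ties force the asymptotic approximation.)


Step 1: Drop any zero differences (none here) and take |d_i|.
|d| = [5, 4, 6, 8, 5, 4]
Step 2: Midrank |d_i| (ties get averaged ranks).
ranks: |5|->3.5, |4|->1.5, |6|->5, |8|->6, |5|->3.5, |4|->1.5
Step 3: Attach original signs; sum ranks with positive sign and with negative sign.
W+ = 5 + 6 + 1.5 = 12.5
W- = 3.5 + 1.5 + 3.5 = 8.5
(Check: W+ + W- = 21 should equal n(n+1)/2 = 21.)
Step 4: Test statistic W = min(W+, W-) = 8.5.
Step 5: Ties in |d|, so use the tie-corrected normal approximation.
        E[W] = n(n+1)/4 = 6*7/4 = 10.5.
        Tie groups: |d|=4 (t=2), |d|=5 (t=2); sum(t^3 - t) = 12.
        Var[W] = n(n+1)(2n+1)/24 - sum(t^3-t)/48 = 546/24 - 12/48 = 22.5.
        z = (W - E[W]) / sqrt(Var[W]) = (8.5 - 10.5) / 4.7434 = -0.4216.
        Two-sided p = 2*Phi(z) = 0.673290.
Step 6: alpha = 0.05. fail to reject H0.

W+ = 12.5, W- = 8.5, W = min = 8.5, p = 0.673290, fail to reject H0.


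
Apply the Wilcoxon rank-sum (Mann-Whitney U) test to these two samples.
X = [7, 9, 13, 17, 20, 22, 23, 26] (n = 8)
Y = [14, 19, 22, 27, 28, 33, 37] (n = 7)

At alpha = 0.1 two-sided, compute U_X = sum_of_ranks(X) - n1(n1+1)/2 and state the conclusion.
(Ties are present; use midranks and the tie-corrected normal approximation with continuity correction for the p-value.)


Step 1: Combine and sort all 15 observations; assign midranks.
sorted (value, group): (7,X), (9,X), (13,X), (14,Y), (17,X), (19,Y), (20,X), (22,X), (22,Y), (23,X), (26,X), (27,Y), (28,Y), (33,Y), (37,Y)
ranks: 7->1, 9->2, 13->3, 14->4, 17->5, 19->6, 20->7, 22->8.5, 22->8.5, 23->10, 26->11, 27->12, 28->13, 33->14, 37->15
Step 2: Rank sum for X: R1 = 1 + 2 + 3 + 5 + 7 + 8.5 + 10 + 11 = 47.5.
Step 3: U_X = R1 - n1(n1+1)/2 = 47.5 - 8*9/2 = 47.5 - 36 = 11.5.
       U_Y = n1*n2 - U_X = 56 - 11.5 = 44.5.
Step 4: Ties are present, so use the tie-corrected normal approximation (with continuity correction) for the p-value.
Step 5: p-value = 0.063840; compare to alpha = 0.1. reject H0.

U_X = 11.5, p = 0.063840, reject H0 at alpha = 0.1.


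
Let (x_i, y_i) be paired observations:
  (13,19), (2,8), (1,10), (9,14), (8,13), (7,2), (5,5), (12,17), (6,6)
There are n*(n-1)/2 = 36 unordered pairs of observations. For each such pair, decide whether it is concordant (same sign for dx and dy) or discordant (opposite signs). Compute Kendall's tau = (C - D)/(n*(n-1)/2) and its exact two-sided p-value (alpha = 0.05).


Step 1: Enumerate the 36 unordered pairs (i,j) with i<j and classify each by sign(x_j-x_i) * sign(y_j-y_i).
  (1,2):dx=-11,dy=-11->C; (1,3):dx=-12,dy=-9->C; (1,4):dx=-4,dy=-5->C; (1,5):dx=-5,dy=-6->C
  (1,6):dx=-6,dy=-17->C; (1,7):dx=-8,dy=-14->C; (1,8):dx=-1,dy=-2->C; (1,9):dx=-7,dy=-13->C
  (2,3):dx=-1,dy=+2->D; (2,4):dx=+7,dy=+6->C; (2,5):dx=+6,dy=+5->C; (2,6):dx=+5,dy=-6->D
  (2,7):dx=+3,dy=-3->D; (2,8):dx=+10,dy=+9->C; (2,9):dx=+4,dy=-2->D; (3,4):dx=+8,dy=+4->C
  (3,5):dx=+7,dy=+3->C; (3,6):dx=+6,dy=-8->D; (3,7):dx=+4,dy=-5->D; (3,8):dx=+11,dy=+7->C
  (3,9):dx=+5,dy=-4->D; (4,5):dx=-1,dy=-1->C; (4,6):dx=-2,dy=-12->C; (4,7):dx=-4,dy=-9->C
  (4,8):dx=+3,dy=+3->C; (4,9):dx=-3,dy=-8->C; (5,6):dx=-1,dy=-11->C; (5,7):dx=-3,dy=-8->C
  (5,8):dx=+4,dy=+4->C; (5,9):dx=-2,dy=-7->C; (6,7):dx=-2,dy=+3->D; (6,8):dx=+5,dy=+15->C
  (6,9):dx=-1,dy=+4->D; (7,8):dx=+7,dy=+12->C; (7,9):dx=+1,dy=+1->C; (8,9):dx=-6,dy=-11->C
Step 2: C = 27, D = 9, total pairs = 36.
Step 3: tau = (C - D)/(n(n-1)/2) = (27 - 9)/36 = 0.500000.
Step 4: Exact two-sided p-value (enumerate n! = 362880 permutations of y under H0): p = 0.075176.
Step 5: alpha = 0.05. fail to reject H0.

tau_b = 0.5000 (C=27, D=9), p = 0.075176, fail to reject H0.


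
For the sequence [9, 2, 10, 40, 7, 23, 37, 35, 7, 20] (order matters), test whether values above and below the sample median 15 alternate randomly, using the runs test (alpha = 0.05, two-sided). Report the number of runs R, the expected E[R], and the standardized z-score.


Step 1: Compute median = 15; label A = above, B = below.
Labels in order: BBBABAAABA  (n_A = 5, n_B = 5)
Step 2: Count runs R = 6.
Step 3: Under H0 (random ordering), E[R] = 2*n_A*n_B/(n_A+n_B) + 1 = 2*5*5/10 + 1 = 6.0000.
        Var[R] = 2*n_A*n_B*(2*n_A*n_B - n_A - n_B) / ((n_A+n_B)^2 * (n_A+n_B-1)) = 2000/900 = 2.2222.
        SD[R] = 1.4907.
Step 4: R = E[R], so z = 0 with no continuity correction.
Step 5: Two-sided p-value via normal approximation = 2*(1 - Phi(|z|)) = 1.000000.
Step 6: alpha = 0.05. fail to reject H0.

R = 6, z = 0.0000, p = 1.000000, fail to reject H0.


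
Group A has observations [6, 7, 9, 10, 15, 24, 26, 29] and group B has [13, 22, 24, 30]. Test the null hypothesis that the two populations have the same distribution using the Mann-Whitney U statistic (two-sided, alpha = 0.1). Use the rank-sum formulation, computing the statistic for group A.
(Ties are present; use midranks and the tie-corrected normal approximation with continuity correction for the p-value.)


Step 1: Combine and sort all 12 observations; assign midranks.
sorted (value, group): (6,X), (7,X), (9,X), (10,X), (13,Y), (15,X), (22,Y), (24,X), (24,Y), (26,X), (29,X), (30,Y)
ranks: 6->1, 7->2, 9->3, 10->4, 13->5, 15->6, 22->7, 24->8.5, 24->8.5, 26->10, 29->11, 30->12
Step 2: Rank sum for X: R1 = 1 + 2 + 3 + 4 + 6 + 8.5 + 10 + 11 = 45.5.
Step 3: U_X = R1 - n1(n1+1)/2 = 45.5 - 8*9/2 = 45.5 - 36 = 9.5.
       U_Y = n1*n2 - U_X = 32 - 9.5 = 22.5.
Step 4: Ties are present, so use the tie-corrected normal approximation (with continuity correction) for the p-value.
Step 5: p-value = 0.307332; compare to alpha = 0.1. fail to reject H0.

U_X = 9.5, p = 0.307332, fail to reject H0 at alpha = 0.1.


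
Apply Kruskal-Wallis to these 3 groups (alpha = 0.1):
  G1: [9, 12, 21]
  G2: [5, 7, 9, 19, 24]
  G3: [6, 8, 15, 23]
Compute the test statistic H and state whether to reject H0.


Step 1: Combine all N = 12 observations and assign midranks.
sorted (value, group, rank): (5,G2,1), (6,G3,2), (7,G2,3), (8,G3,4), (9,G1,5.5), (9,G2,5.5), (12,G1,7), (15,G3,8), (19,G2,9), (21,G1,10), (23,G3,11), (24,G2,12)
Step 2: Sum ranks within each group.
R_1 = 22.5 (n_1 = 3)
R_2 = 30.5 (n_2 = 5)
R_3 = 25 (n_3 = 4)
Step 3: H = 12/(N(N+1)) * sum(R_i^2/n_i) - 3(N+1)
     = 12/(12*13) * (22.5^2/3 + 30.5^2/5 + 25^2/4) - 3*13
     = 0.076923 * 511.05 - 39
     = 0.311538.
Step 4: Ties present; correction factor C = 1 - 6/(12^3 - 12) = 0.996503. Corrected H = 0.311538 / 0.996503 = 0.312632.
Step 5: Under H0, H ~ chi^2(2); p-value = 0.855289.
Step 6: alpha = 0.1. fail to reject H0.

H = 0.3126, df = 2, p = 0.855289, fail to reject H0.


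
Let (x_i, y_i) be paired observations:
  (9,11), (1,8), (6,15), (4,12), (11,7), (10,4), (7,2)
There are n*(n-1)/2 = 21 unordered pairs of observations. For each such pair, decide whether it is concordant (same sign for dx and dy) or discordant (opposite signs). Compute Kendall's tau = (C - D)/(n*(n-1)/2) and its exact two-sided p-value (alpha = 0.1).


Step 1: Enumerate the 21 unordered pairs (i,j) with i<j and classify each by sign(x_j-x_i) * sign(y_j-y_i).
  (1,2):dx=-8,dy=-3->C; (1,3):dx=-3,dy=+4->D; (1,4):dx=-5,dy=+1->D; (1,5):dx=+2,dy=-4->D
  (1,6):dx=+1,dy=-7->D; (1,7):dx=-2,dy=-9->C; (2,3):dx=+5,dy=+7->C; (2,4):dx=+3,dy=+4->C
  (2,5):dx=+10,dy=-1->D; (2,6):dx=+9,dy=-4->D; (2,7):dx=+6,dy=-6->D; (3,4):dx=-2,dy=-3->C
  (3,5):dx=+5,dy=-8->D; (3,6):dx=+4,dy=-11->D; (3,7):dx=+1,dy=-13->D; (4,5):dx=+7,dy=-5->D
  (4,6):dx=+6,dy=-8->D; (4,7):dx=+3,dy=-10->D; (5,6):dx=-1,dy=-3->C; (5,7):dx=-4,dy=-5->C
  (6,7):dx=-3,dy=-2->C
Step 2: C = 8, D = 13, total pairs = 21.
Step 3: tau = (C - D)/(n(n-1)/2) = (8 - 13)/21 = -0.238095.
Step 4: Exact two-sided p-value (enumerate n! = 5040 permutations of y under H0): p = 0.561905.
Step 5: alpha = 0.1. fail to reject H0.

tau_b = -0.2381 (C=8, D=13), p = 0.561905, fail to reject H0.


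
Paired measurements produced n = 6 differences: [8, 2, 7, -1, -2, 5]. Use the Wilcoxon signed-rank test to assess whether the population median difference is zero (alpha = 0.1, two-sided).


Step 1: Drop any zero differences (none here) and take |d_i|.
|d| = [8, 2, 7, 1, 2, 5]
Step 2: Midrank |d_i| (ties get averaged ranks).
ranks: |8|->6, |2|->2.5, |7|->5, |1|->1, |2|->2.5, |5|->4
Step 3: Attach original signs; sum ranks with positive sign and with negative sign.
W+ = 6 + 2.5 + 5 + 4 = 17.5
W- = 1 + 2.5 = 3.5
(Check: W+ + W- = 21 should equal n(n+1)/2 = 21.)
Step 4: Test statistic W = min(W+, W-) = 3.5.
Step 5: Ties in |d|, so use the tie-corrected normal approximation.
        E[W] = n(n+1)/4 = 6*7/4 = 10.5.
        Tie groups: |d|=2 (t=2); sum(t^3 - t) = 6.
        Var[W] = n(n+1)(2n+1)/24 - sum(t^3-t)/48 = 546/24 - 6/48 = 22.625.
        z = (W - E[W]) / sqrt(Var[W]) = (3.5 - 10.5) / 4.7566 = -1.4716.
        Two-sided p = 2*Phi(z) = 0.141116.
Step 6: alpha = 0.1. fail to reject H0.

W+ = 17.5, W- = 3.5, W = min = 3.5, p = 0.141116, fail to reject H0.


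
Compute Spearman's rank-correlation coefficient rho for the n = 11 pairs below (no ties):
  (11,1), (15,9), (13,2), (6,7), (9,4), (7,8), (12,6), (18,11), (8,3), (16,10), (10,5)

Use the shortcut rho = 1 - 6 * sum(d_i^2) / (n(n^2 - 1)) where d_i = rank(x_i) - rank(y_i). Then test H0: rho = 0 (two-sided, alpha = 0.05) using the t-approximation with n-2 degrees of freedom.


Step 1: Rank x and y separately (midranks; no ties here).
rank(x): 11->6, 15->9, 13->8, 6->1, 9->4, 7->2, 12->7, 18->11, 8->3, 16->10, 10->5
rank(y): 1->1, 9->9, 2->2, 7->7, 4->4, 8->8, 6->6, 11->11, 3->3, 10->10, 5->5
Step 2: d_i = R_x(i) - R_y(i); compute d_i^2.
  (6-1)^2=25, (9-9)^2=0, (8-2)^2=36, (1-7)^2=36, (4-4)^2=0, (2-8)^2=36, (7-6)^2=1, (11-11)^2=0, (3-3)^2=0, (10-10)^2=0, (5-5)^2=0
sum(d^2) = 134.
Step 3: rho = 1 - 6*134 / (11*(11^2 - 1)) = 1 - 804/1320 = 0.390909.
Step 4: Under H0, t = rho * sqrt((n-2)/(1-rho^2)) = 1.2741 ~ t(9).
Step 5: Two-sided p-value from the t-distribution with 9 df = 0.234540.
Step 6: alpha = 0.05. fail to reject H0.

rho = 0.3909, p = 0.234540, fail to reject H0 at alpha = 0.05.


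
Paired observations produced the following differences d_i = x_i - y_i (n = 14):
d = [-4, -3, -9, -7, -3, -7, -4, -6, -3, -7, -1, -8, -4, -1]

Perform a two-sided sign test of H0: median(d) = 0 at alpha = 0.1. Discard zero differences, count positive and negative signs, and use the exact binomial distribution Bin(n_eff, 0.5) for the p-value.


Step 1: Discard zero differences. Original n = 14; n_eff = number of nonzero differences = 14.
Nonzero differences (with sign): -4, -3, -9, -7, -3, -7, -4, -6, -3, -7, -1, -8, -4, -1
Step 2: Count signs: positive = 0, negative = 14.
Step 3: Under H0: P(positive) = 0.5, so the number of positives S ~ Bin(14, 0.5).
Step 4: Two-sided exact p-value = sum of Bin(14,0.5) probabilities at or below the observed probability = 0.000122.
Step 5: alpha = 0.1. reject H0.

n_eff = 14, pos = 0, neg = 14, p = 0.000122, reject H0.


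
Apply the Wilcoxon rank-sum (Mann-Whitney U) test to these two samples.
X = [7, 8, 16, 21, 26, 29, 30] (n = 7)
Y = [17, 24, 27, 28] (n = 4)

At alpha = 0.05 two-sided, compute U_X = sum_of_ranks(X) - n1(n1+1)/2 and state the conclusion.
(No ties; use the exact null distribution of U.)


Step 1: Combine and sort all 11 observations; assign midranks.
sorted (value, group): (7,X), (8,X), (16,X), (17,Y), (21,X), (24,Y), (26,X), (27,Y), (28,Y), (29,X), (30,X)
ranks: 7->1, 8->2, 16->3, 17->4, 21->5, 24->6, 26->7, 27->8, 28->9, 29->10, 30->11
Step 2: Rank sum for X: R1 = 1 + 2 + 3 + 5 + 7 + 10 + 11 = 39.
Step 3: U_X = R1 - n1(n1+1)/2 = 39 - 7*8/2 = 39 - 28 = 11.
       U_Y = n1*n2 - U_X = 28 - 11 = 17.
Step 4: No ties, so the exact null distribution of U (based on enumerating the C(11,7) = 330 equally likely rank assignments) gives the two-sided p-value.
Step 5: p-value = 0.648485; compare to alpha = 0.05. fail to reject H0.

U_X = 11, p = 0.648485, fail to reject H0 at alpha = 0.05.


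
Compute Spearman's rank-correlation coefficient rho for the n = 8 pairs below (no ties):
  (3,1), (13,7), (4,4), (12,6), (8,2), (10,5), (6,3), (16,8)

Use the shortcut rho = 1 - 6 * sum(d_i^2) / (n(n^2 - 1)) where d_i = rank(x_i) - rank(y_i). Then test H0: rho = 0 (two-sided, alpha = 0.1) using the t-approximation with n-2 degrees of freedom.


Step 1: Rank x and y separately (midranks; no ties here).
rank(x): 3->1, 13->7, 4->2, 12->6, 8->4, 10->5, 6->3, 16->8
rank(y): 1->1, 7->7, 4->4, 6->6, 2->2, 5->5, 3->3, 8->8
Step 2: d_i = R_x(i) - R_y(i); compute d_i^2.
  (1-1)^2=0, (7-7)^2=0, (2-4)^2=4, (6-6)^2=0, (4-2)^2=4, (5-5)^2=0, (3-3)^2=0, (8-8)^2=0
sum(d^2) = 8.
Step 3: rho = 1 - 6*8 / (8*(8^2 - 1)) = 1 - 48/504 = 0.904762.
Step 4: Under H0, t = rho * sqrt((n-2)/(1-rho^2)) = 5.2034 ~ t(6).
Step 5: Two-sided p-value from the t-distribution with 6 df = 0.002008.
Step 6: alpha = 0.1. reject H0.

rho = 0.9048, p = 0.002008, reject H0 at alpha = 0.1.


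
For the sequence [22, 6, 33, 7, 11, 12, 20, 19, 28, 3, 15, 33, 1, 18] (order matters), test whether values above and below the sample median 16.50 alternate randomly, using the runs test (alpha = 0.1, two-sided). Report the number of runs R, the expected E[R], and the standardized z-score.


Step 1: Compute median = 16.50; label A = above, B = below.
Labels in order: ABABBBAAABBABA  (n_A = 7, n_B = 7)
Step 2: Count runs R = 9.
Step 3: Under H0 (random ordering), E[R] = 2*n_A*n_B/(n_A+n_B) + 1 = 2*7*7/14 + 1 = 8.0000.
        Var[R] = 2*n_A*n_B*(2*n_A*n_B - n_A - n_B) / ((n_A+n_B)^2 * (n_A+n_B-1)) = 8232/2548 = 3.2308.
        SD[R] = 1.7974.
Step 4: Continuity-corrected z = (R - 0.5 - E[R]) / SD[R] = (9 - 0.5 - 8.0000) / 1.7974 = 0.2782.
Step 5: Two-sided p-value via normal approximation = 2*(1 - Phi(|z|)) = 0.780879.
Step 6: alpha = 0.1. fail to reject H0.

R = 9, z = 0.2782, p = 0.780879, fail to reject H0.


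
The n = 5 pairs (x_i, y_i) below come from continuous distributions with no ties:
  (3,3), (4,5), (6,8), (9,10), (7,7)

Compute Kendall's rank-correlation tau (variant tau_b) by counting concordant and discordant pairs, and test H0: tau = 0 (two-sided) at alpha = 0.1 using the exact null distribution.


Step 1: Enumerate the 10 unordered pairs (i,j) with i<j and classify each by sign(x_j-x_i) * sign(y_j-y_i).
  (1,2):dx=+1,dy=+2->C; (1,3):dx=+3,dy=+5->C; (1,4):dx=+6,dy=+7->C; (1,5):dx=+4,dy=+4->C
  (2,3):dx=+2,dy=+3->C; (2,4):dx=+5,dy=+5->C; (2,5):dx=+3,dy=+2->C; (3,4):dx=+3,dy=+2->C
  (3,5):dx=+1,dy=-1->D; (4,5):dx=-2,dy=-3->C
Step 2: C = 9, D = 1, total pairs = 10.
Step 3: tau = (C - D)/(n(n-1)/2) = (9 - 1)/10 = 0.800000.
Step 4: Exact two-sided p-value (enumerate n! = 120 permutations of y under H0): p = 0.083333.
Step 5: alpha = 0.1. reject H0.

tau_b = 0.8000 (C=9, D=1), p = 0.083333, reject H0.


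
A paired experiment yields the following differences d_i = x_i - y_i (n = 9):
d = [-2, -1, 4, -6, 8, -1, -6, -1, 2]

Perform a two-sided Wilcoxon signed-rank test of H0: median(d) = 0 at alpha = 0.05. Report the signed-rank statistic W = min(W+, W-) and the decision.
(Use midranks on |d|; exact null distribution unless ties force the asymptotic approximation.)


Step 1: Drop any zero differences (none here) and take |d_i|.
|d| = [2, 1, 4, 6, 8, 1, 6, 1, 2]
Step 2: Midrank |d_i| (ties get averaged ranks).
ranks: |2|->4.5, |1|->2, |4|->6, |6|->7.5, |8|->9, |1|->2, |6|->7.5, |1|->2, |2|->4.5
Step 3: Attach original signs; sum ranks with positive sign and with negative sign.
W+ = 6 + 9 + 4.5 = 19.5
W- = 4.5 + 2 + 7.5 + 2 + 7.5 + 2 = 25.5
(Check: W+ + W- = 45 should equal n(n+1)/2 = 45.)
Step 4: Test statistic W = min(W+, W-) = 19.5.
Step 5: Ties in |d|, so use the tie-corrected normal approximation.
        E[W] = n(n+1)/4 = 9*10/4 = 22.5.
        Tie groups: |d|=1 (t=3), |d|=2 (t=2), |d|=6 (t=2); sum(t^3 - t) = 36.
        Var[W] = n(n+1)(2n+1)/24 - sum(t^3-t)/48 = 1710/24 - 36/48 = 70.5.
        z = (W - E[W]) / sqrt(Var[W]) = (19.5 - 22.5) / 8.3964 = -0.3573.
        Two-sided p = 2*Phi(z) = 0.720871.
Step 6: alpha = 0.05. fail to reject H0.

W+ = 19.5, W- = 25.5, W = min = 19.5, p = 0.720871, fail to reject H0.


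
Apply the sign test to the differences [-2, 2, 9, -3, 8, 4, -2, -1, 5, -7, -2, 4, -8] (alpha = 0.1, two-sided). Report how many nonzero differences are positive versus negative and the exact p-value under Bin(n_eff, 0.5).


Step 1: Discard zero differences. Original n = 13; n_eff = number of nonzero differences = 13.
Nonzero differences (with sign): -2, +2, +9, -3, +8, +4, -2, -1, +5, -7, -2, +4, -8
Step 2: Count signs: positive = 6, negative = 7.
Step 3: Under H0: P(positive) = 0.5, so the number of positives S ~ Bin(13, 0.5).
Step 4: Two-sided exact p-value = sum of Bin(13,0.5) probabilities at or below the observed probability = 1.000000.
Step 5: alpha = 0.1. fail to reject H0.

n_eff = 13, pos = 6, neg = 7, p = 1.000000, fail to reject H0.


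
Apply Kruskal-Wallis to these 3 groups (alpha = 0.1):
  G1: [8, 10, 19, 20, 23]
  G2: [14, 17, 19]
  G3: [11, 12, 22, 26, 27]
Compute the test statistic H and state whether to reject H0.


Step 1: Combine all N = 13 observations and assign midranks.
sorted (value, group, rank): (8,G1,1), (10,G1,2), (11,G3,3), (12,G3,4), (14,G2,5), (17,G2,6), (19,G1,7.5), (19,G2,7.5), (20,G1,9), (22,G3,10), (23,G1,11), (26,G3,12), (27,G3,13)
Step 2: Sum ranks within each group.
R_1 = 30.5 (n_1 = 5)
R_2 = 18.5 (n_2 = 3)
R_3 = 42 (n_3 = 5)
Step 3: H = 12/(N(N+1)) * sum(R_i^2/n_i) - 3(N+1)
     = 12/(13*14) * (30.5^2/5 + 18.5^2/3 + 42^2/5) - 3*14
     = 0.065934 * 652.933 - 42
     = 1.050549.
Step 4: Ties present; correction factor C = 1 - 6/(13^3 - 13) = 0.997253. Corrected H = 1.050549 / 0.997253 = 1.053444.
Step 5: Under H0, H ~ chi^2(2); p-value = 0.590538.
Step 6: alpha = 0.1. fail to reject H0.

H = 1.0534, df = 2, p = 0.590538, fail to reject H0.


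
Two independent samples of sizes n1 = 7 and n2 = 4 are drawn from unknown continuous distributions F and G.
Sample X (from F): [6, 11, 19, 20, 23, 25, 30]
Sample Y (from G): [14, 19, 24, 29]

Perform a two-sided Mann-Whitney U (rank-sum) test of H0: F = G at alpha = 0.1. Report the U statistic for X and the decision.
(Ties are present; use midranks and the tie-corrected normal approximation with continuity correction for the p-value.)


Step 1: Combine and sort all 11 observations; assign midranks.
sorted (value, group): (6,X), (11,X), (14,Y), (19,X), (19,Y), (20,X), (23,X), (24,Y), (25,X), (29,Y), (30,X)
ranks: 6->1, 11->2, 14->3, 19->4.5, 19->4.5, 20->6, 23->7, 24->8, 25->9, 29->10, 30->11
Step 2: Rank sum for X: R1 = 1 + 2 + 4.5 + 6 + 7 + 9 + 11 = 40.5.
Step 3: U_X = R1 - n1(n1+1)/2 = 40.5 - 7*8/2 = 40.5 - 28 = 12.5.
       U_Y = n1*n2 - U_X = 28 - 12.5 = 15.5.
Step 4: Ties are present, so use the tie-corrected normal approximation (with continuity correction) for the p-value.
Step 5: p-value = 0.849769; compare to alpha = 0.1. fail to reject H0.

U_X = 12.5, p = 0.849769, fail to reject H0 at alpha = 0.1.


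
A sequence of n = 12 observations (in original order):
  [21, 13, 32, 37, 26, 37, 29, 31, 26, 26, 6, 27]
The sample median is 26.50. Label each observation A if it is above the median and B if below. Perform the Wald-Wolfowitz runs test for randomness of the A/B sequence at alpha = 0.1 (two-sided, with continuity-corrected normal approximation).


Step 1: Compute median = 26.50; label A = above, B = below.
Labels in order: BBAABAAABBBA  (n_A = 6, n_B = 6)
Step 2: Count runs R = 6.
Step 3: Under H0 (random ordering), E[R] = 2*n_A*n_B/(n_A+n_B) + 1 = 2*6*6/12 + 1 = 7.0000.
        Var[R] = 2*n_A*n_B*(2*n_A*n_B - n_A - n_B) / ((n_A+n_B)^2 * (n_A+n_B-1)) = 4320/1584 = 2.7273.
        SD[R] = 1.6514.
Step 4: Continuity-corrected z = (R + 0.5 - E[R]) / SD[R] = (6 + 0.5 - 7.0000) / 1.6514 = -0.3028.
Step 5: Two-sided p-value via normal approximation = 2*(1 - Phi(|z|)) = 0.762069.
Step 6: alpha = 0.1. fail to reject H0.

R = 6, z = -0.3028, p = 0.762069, fail to reject H0.


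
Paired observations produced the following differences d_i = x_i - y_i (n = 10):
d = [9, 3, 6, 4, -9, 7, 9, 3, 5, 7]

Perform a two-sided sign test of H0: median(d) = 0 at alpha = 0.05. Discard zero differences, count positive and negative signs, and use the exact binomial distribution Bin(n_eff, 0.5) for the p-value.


Step 1: Discard zero differences. Original n = 10; n_eff = number of nonzero differences = 10.
Nonzero differences (with sign): +9, +3, +6, +4, -9, +7, +9, +3, +5, +7
Step 2: Count signs: positive = 9, negative = 1.
Step 3: Under H0: P(positive) = 0.5, so the number of positives S ~ Bin(10, 0.5).
Step 4: Two-sided exact p-value = sum of Bin(10,0.5) probabilities at or below the observed probability = 0.021484.
Step 5: alpha = 0.05. reject H0.

n_eff = 10, pos = 9, neg = 1, p = 0.021484, reject H0.


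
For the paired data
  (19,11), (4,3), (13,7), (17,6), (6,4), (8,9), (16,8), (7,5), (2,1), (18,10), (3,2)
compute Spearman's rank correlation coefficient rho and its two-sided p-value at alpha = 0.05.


Step 1: Rank x and y separately (midranks; no ties here).
rank(x): 19->11, 4->3, 13->7, 17->9, 6->4, 8->6, 16->8, 7->5, 2->1, 18->10, 3->2
rank(y): 11->11, 3->3, 7->7, 6->6, 4->4, 9->9, 8->8, 5->5, 1->1, 10->10, 2->2
Step 2: d_i = R_x(i) - R_y(i); compute d_i^2.
  (11-11)^2=0, (3-3)^2=0, (7-7)^2=0, (9-6)^2=9, (4-4)^2=0, (6-9)^2=9, (8-8)^2=0, (5-5)^2=0, (1-1)^2=0, (10-10)^2=0, (2-2)^2=0
sum(d^2) = 18.
Step 3: rho = 1 - 6*18 / (11*(11^2 - 1)) = 1 - 108/1320 = 0.918182.
Step 4: Under H0, t = rho * sqrt((n-2)/(1-rho^2)) = 6.9531 ~ t(9).
Step 5: Two-sided p-value from the t-distribution with 9 df = 0.000067.
Step 6: alpha = 0.05. reject H0.

rho = 0.9182, p = 0.000067, reject H0 at alpha = 0.05.


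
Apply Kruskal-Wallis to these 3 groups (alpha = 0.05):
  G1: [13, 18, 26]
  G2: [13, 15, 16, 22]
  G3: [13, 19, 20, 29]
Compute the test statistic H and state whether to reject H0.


Step 1: Combine all N = 11 observations and assign midranks.
sorted (value, group, rank): (13,G1,2), (13,G2,2), (13,G3,2), (15,G2,4), (16,G2,5), (18,G1,6), (19,G3,7), (20,G3,8), (22,G2,9), (26,G1,10), (29,G3,11)
Step 2: Sum ranks within each group.
R_1 = 18 (n_1 = 3)
R_2 = 20 (n_2 = 4)
R_3 = 28 (n_3 = 4)
Step 3: H = 12/(N(N+1)) * sum(R_i^2/n_i) - 3(N+1)
     = 12/(11*12) * (18^2/3 + 20^2/4 + 28^2/4) - 3*12
     = 0.090909 * 404 - 36
     = 0.727273.
Step 4: Ties present; correction factor C = 1 - 24/(11^3 - 11) = 0.981818. Corrected H = 0.727273 / 0.981818 = 0.740741.
Step 5: Under H0, H ~ chi^2(2); p-value = 0.690479.
Step 6: alpha = 0.05. fail to reject H0.

H = 0.7407, df = 2, p = 0.690479, fail to reject H0.


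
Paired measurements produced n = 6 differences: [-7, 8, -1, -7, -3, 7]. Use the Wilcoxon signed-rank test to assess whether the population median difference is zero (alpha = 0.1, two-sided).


Step 1: Drop any zero differences (none here) and take |d_i|.
|d| = [7, 8, 1, 7, 3, 7]
Step 2: Midrank |d_i| (ties get averaged ranks).
ranks: |7|->4, |8|->6, |1|->1, |7|->4, |3|->2, |7|->4
Step 3: Attach original signs; sum ranks with positive sign and with negative sign.
W+ = 6 + 4 = 10
W- = 4 + 1 + 4 + 2 = 11
(Check: W+ + W- = 21 should equal n(n+1)/2 = 21.)
Step 4: Test statistic W = min(W+, W-) = 10.
Step 5: Ties in |d|, so use the tie-corrected normal approximation.
        E[W] = n(n+1)/4 = 6*7/4 = 10.5.
        Tie groups: |d|=7 (t=3); sum(t^3 - t) = 24.
        Var[W] = n(n+1)(2n+1)/24 - sum(t^3-t)/48 = 546/24 - 24/48 = 22.25.
        z = (W - E[W]) / sqrt(Var[W]) = (10 - 10.5) / 4.7170 = -0.1060.
        Two-sided p = 2*Phi(z) = 0.915583.
Step 6: alpha = 0.1. fail to reject H0.

W+ = 10, W- = 11, W = min = 10, p = 0.915583, fail to reject H0.
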